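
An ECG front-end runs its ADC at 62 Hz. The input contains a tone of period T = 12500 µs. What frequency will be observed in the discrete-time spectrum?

18 Hz

T = 12500 µs → f = 1/T = 80 Hz.
80 Hz mod fs = 18 Hz.
18 Hz ≤ fs/2 = 31 Hz, appears at 18 Hz.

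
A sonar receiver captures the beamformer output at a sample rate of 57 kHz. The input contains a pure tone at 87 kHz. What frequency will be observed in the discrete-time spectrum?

87 kHz mod fs = 30 kHz.
30 kHz > fs/2 = 28.5 kHz, folds to fs − 30 kHz = 27 kHz.

27 kHz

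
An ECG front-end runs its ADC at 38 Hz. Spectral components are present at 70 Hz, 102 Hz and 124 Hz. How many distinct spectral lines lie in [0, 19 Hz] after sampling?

3

fs/2 = 19 Hz.
70 Hz mod fs = 32 Hz.
32 Hz > fs/2 = 19 Hz, folds to fs − 32 Hz = 6 Hz.
102 Hz mod fs = 26 Hz.
26 Hz > fs/2 = 19 Hz, folds to fs − 26 Hz = 12 Hz.
124 Hz mod fs = 10 Hz.
10 Hz ≤ fs/2 = 19 Hz, appears at 10 Hz.
Distinct values: {6 Hz, 10 Hz, 12 Hz} → 3.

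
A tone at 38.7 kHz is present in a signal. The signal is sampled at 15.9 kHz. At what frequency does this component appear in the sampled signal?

6.9 kHz

38.7 kHz mod fs = 6.9 kHz.
6.9 kHz ≤ fs/2 = 7.95 kHz, appears at 6.9 kHz.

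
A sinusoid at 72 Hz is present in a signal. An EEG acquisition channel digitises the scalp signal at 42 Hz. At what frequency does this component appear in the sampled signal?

72 Hz mod fs = 30 Hz.
30 Hz > fs/2 = 21 Hz, folds to fs − 30 Hz = 12 Hz.

12 Hz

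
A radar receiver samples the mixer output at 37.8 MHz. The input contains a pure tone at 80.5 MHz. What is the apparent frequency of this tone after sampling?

80.5 MHz mod fs = 4.9 MHz.
4.9 MHz ≤ fs/2 = 18.9 MHz, appears at 4.9 MHz.

4.9 MHz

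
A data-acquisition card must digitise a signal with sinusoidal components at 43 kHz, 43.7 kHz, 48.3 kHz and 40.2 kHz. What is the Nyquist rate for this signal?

Highest-frequency component: 48.3 kHz.
Nyquist rate = 2 × 48.3 kHz = 96.6 kHz.

96.6 kHz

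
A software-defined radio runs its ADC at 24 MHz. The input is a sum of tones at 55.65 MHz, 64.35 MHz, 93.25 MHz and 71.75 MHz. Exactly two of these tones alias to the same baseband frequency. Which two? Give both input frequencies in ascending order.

fs/2 = 12 MHz.
55.65 MHz mod fs = 7.65 MHz.
7.65 MHz ≤ fs/2 = 12 MHz, appears at 7.65 MHz.
64.35 MHz mod fs = 16.35 MHz.
16.35 MHz > fs/2 = 12 MHz, folds to fs − 16.35 MHz = 7.65 MHz.
93.25 MHz mod fs = 21.25 MHz.
21.25 MHz > fs/2 = 12 MHz, folds to fs − 21.25 MHz = 2.75 MHz.
71.75 MHz mod fs = 23.75 MHz.
23.75 MHz > fs/2 = 12 MHz, folds to fs − 23.75 MHz = 0.25 MHz.
55.65 MHz and 64.35 MHz both map to 7.65 MHz.

55.65 MHz, 64.35 MHz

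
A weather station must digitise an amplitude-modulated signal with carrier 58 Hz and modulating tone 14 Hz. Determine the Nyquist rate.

144 Hz

AM sidebands sit at fc ± fm = 44 Hz and 72 Hz.
Highest-frequency component: 72 Hz.
Nyquist rate = 2 × 72 Hz = 144 Hz.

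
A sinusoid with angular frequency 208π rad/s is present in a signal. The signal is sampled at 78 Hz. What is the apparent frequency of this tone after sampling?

ω = 208π rad/s → f = ω/(2π) = 104 Hz.
104 Hz mod fs = 26 Hz.
26 Hz ≤ fs/2 = 39 Hz, appears at 26 Hz.

26 Hz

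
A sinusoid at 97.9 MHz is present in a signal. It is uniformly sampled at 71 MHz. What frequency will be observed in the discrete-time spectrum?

97.9 MHz mod fs = 26.9 MHz.
26.9 MHz ≤ fs/2 = 35.5 MHz, appears at 26.9 MHz.

26.9 MHz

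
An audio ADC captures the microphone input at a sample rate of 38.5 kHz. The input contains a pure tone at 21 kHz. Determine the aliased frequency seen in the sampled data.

17.5 kHz

21 kHz > fs/2 = 19.25 kHz, folds to fs − 21 kHz = 17.5 kHz.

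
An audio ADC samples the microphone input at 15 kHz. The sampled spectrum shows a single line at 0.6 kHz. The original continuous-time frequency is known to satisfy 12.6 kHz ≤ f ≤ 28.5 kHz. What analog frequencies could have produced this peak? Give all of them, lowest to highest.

Frequencies that alias to 0.6 kHz are k·fs ± 0.6 kHz for integer k ≥ 0.
k=0: 0.6 kHz.
k=1: 14.4 kHz, 15.6 kHz.
k=2: 29.4 kHz, 30.6 kHz.
Within [12.6 kHz, 28.5 kHz]: 14.4 kHz, 15.6 kHz.

14.4 kHz, 15.6 kHz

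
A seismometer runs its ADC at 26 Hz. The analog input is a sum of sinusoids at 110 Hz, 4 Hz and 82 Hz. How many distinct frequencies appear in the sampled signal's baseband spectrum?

fs/2 = 13 Hz.
110 Hz mod fs = 6 Hz.
6 Hz ≤ fs/2 = 13 Hz, appears at 6 Hz.
4 Hz ≤ fs/2 = 13 Hz, passes unchanged.
82 Hz mod fs = 4 Hz.
4 Hz ≤ fs/2 = 13 Hz, appears at 4 Hz.
Distinct values: {4 Hz, 6 Hz} → 2.

2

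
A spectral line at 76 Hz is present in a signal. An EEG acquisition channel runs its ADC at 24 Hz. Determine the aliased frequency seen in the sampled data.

4 Hz

76 Hz mod fs = 4 Hz.
4 Hz ≤ fs/2 = 12 Hz, appears at 4 Hz.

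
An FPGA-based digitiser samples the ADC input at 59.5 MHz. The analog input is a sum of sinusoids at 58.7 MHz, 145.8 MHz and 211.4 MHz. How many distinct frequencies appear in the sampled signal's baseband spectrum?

fs/2 = 29.75 MHz.
58.7 MHz > fs/2 = 29.75 MHz, folds to fs − 58.7 MHz = 0.8 MHz.
145.8 MHz mod fs = 26.8 MHz.
26.8 MHz ≤ fs/2 = 29.75 MHz, appears at 26.8 MHz.
211.4 MHz mod fs = 32.9 MHz.
32.9 MHz > fs/2 = 29.75 MHz, folds to fs − 32.9 MHz = 26.6 MHz.
Distinct values: {0.8 MHz, 26.6 MHz, 26.8 MHz} → 3.

3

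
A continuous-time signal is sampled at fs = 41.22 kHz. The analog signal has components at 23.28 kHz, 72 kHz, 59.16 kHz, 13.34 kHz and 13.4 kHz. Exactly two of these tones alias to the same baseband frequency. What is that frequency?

17.94 kHz

fs/2 = 20.61 kHz.
23.28 kHz > fs/2 = 20.61 kHz, folds to fs − 23.28 kHz = 17.94 kHz.
72 kHz mod fs = 30.78 kHz.
30.78 kHz > fs/2 = 20.61 kHz, folds to fs − 30.78 kHz = 10.44 kHz.
59.16 kHz mod fs = 17.94 kHz.
17.94 kHz ≤ fs/2 = 20.61 kHz, appears at 17.94 kHz.
13.34 kHz ≤ fs/2 = 20.61 kHz, passes unchanged.
13.4 kHz ≤ fs/2 = 20.61 kHz, passes unchanged.
23.28 kHz and 59.16 kHz both map to 17.94 kHz.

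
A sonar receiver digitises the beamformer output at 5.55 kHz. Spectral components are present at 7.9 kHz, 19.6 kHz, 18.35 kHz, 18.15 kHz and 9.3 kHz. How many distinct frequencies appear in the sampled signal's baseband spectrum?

fs/2 = 2.775 kHz.
7.9 kHz mod fs = 2.35 kHz.
2.35 kHz ≤ fs/2 = 2.775 kHz, appears at 2.35 kHz.
19.6 kHz mod fs = 2.95 kHz.
2.95 kHz > fs/2 = 2.775 kHz, folds to fs − 2.95 kHz = 2.6 kHz.
18.35 kHz mod fs = 1.7 kHz.
1.7 kHz ≤ fs/2 = 2.775 kHz, appears at 1.7 kHz.
18.15 kHz mod fs = 1.5 kHz.
1.5 kHz ≤ fs/2 = 2.775 kHz, appears at 1.5 kHz.
9.3 kHz mod fs = 3.75 kHz.
3.75 kHz > fs/2 = 2.775 kHz, folds to fs − 3.75 kHz = 1.8 kHz.
Distinct values: {1.5 kHz, 1.7 kHz, 1.8 kHz, 2.35 kHz, 2.6 kHz} → 5.

5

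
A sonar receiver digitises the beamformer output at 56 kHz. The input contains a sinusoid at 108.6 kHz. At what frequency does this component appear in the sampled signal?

3.4 kHz

108.6 kHz mod fs = 52.6 kHz.
52.6 kHz > fs/2 = 28 kHz, folds to fs − 52.6 kHz = 3.4 kHz.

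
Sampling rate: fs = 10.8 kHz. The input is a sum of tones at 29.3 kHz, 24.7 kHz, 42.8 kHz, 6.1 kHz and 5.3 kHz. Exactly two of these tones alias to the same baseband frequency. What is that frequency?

3.1 kHz

fs/2 = 5.4 kHz.
29.3 kHz mod fs = 7.7 kHz.
7.7 kHz > fs/2 = 5.4 kHz, folds to fs − 7.7 kHz = 3.1 kHz.
24.7 kHz mod fs = 3.1 kHz.
3.1 kHz ≤ fs/2 = 5.4 kHz, appears at 3.1 kHz.
42.8 kHz mod fs = 10.4 kHz.
10.4 kHz > fs/2 = 5.4 kHz, folds to fs − 10.4 kHz = 0.4 kHz.
6.1 kHz > fs/2 = 5.4 kHz, folds to fs − 6.1 kHz = 4.7 kHz.
5.3 kHz ≤ fs/2 = 5.4 kHz, passes unchanged.
24.7 kHz and 29.3 kHz both map to 3.1 kHz.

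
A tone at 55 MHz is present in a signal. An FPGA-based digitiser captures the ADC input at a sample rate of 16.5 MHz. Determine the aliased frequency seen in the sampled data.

5.5 MHz

55 MHz mod fs = 5.5 MHz.
5.5 MHz ≤ fs/2 = 8.25 MHz, appears at 5.5 MHz.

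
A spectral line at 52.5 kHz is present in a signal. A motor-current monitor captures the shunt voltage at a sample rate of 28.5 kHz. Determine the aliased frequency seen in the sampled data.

4.5 kHz

52.5 kHz mod fs = 24 kHz.
24 kHz > fs/2 = 14.25 kHz, folds to fs − 24 kHz = 4.5 kHz.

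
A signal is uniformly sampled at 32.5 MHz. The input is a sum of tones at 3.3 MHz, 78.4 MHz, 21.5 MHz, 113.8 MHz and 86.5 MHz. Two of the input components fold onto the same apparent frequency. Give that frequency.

11 MHz

fs/2 = 16.25 MHz.
3.3 MHz ≤ fs/2 = 16.25 MHz, passes unchanged.
78.4 MHz mod fs = 13.4 MHz.
13.4 MHz ≤ fs/2 = 16.25 MHz, appears at 13.4 MHz.
21.5 MHz > fs/2 = 16.25 MHz, folds to fs − 21.5 MHz = 11 MHz.
113.8 MHz mod fs = 16.3 MHz.
16.3 MHz > fs/2 = 16.25 MHz, folds to fs − 16.3 MHz = 16.2 MHz.
86.5 MHz mod fs = 21.5 MHz.
21.5 MHz > fs/2 = 16.25 MHz, folds to fs − 21.5 MHz = 11 MHz.
21.5 MHz and 86.5 MHz both map to 11 MHz.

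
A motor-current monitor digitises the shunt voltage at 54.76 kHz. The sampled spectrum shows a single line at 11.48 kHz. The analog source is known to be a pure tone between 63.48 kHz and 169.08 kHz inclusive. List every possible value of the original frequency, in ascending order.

Frequencies that alias to 11.48 kHz are k·fs ± 11.48 kHz for integer k ≥ 0.
k=0: 11.48 kHz.
k=1: 43.28 kHz, 66.24 kHz.
k=2: 98.04 kHz, 121 kHz.
k=3: 152.8 kHz, 175.76 kHz.
k=4: 207.56 kHz, 230.52 kHz.
Within [63.48 kHz, 169.08 kHz]: 66.24 kHz, 98.04 kHz, 121 kHz, 152.8 kHz.

66.24 kHz, 98.04 kHz, 121 kHz, 152.8 kHz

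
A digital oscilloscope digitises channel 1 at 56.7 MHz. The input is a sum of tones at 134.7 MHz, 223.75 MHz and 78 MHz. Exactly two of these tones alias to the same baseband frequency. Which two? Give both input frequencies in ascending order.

78 MHz, 134.7 MHz

fs/2 = 28.35 MHz.
134.7 MHz mod fs = 21.3 MHz.
21.3 MHz ≤ fs/2 = 28.35 MHz, appears at 21.3 MHz.
223.75 MHz mod fs = 53.65 MHz.
53.65 MHz > fs/2 = 28.35 MHz, folds to fs − 53.65 MHz = 3.05 MHz.
78 MHz mod fs = 21.3 MHz.
21.3 MHz ≤ fs/2 = 28.35 MHz, appears at 21.3 MHz.
78 MHz and 134.7 MHz both map to 21.3 MHz.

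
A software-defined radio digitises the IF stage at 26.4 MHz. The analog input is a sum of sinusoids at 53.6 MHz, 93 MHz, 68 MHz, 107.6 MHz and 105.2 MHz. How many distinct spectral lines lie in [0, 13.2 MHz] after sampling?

fs/2 = 13.2 MHz.
53.6 MHz mod fs = 0.8 MHz.
0.8 MHz ≤ fs/2 = 13.2 MHz, appears at 0.8 MHz.
93 MHz mod fs = 13.8 MHz.
13.8 MHz > fs/2 = 13.2 MHz, folds to fs − 13.8 MHz = 12.6 MHz.
68 MHz mod fs = 15.2 MHz.
15.2 MHz > fs/2 = 13.2 MHz, folds to fs − 15.2 MHz = 11.2 MHz.
107.6 MHz mod fs = 2 MHz.
2 MHz ≤ fs/2 = 13.2 MHz, appears at 2 MHz.
105.2 MHz mod fs = 26 MHz.
26 MHz > fs/2 = 13.2 MHz, folds to fs − 26 MHz = 0.4 MHz.
Distinct values: {0.4 MHz, 0.8 MHz, 2 MHz, 11.2 MHz, 12.6 MHz} → 5.

5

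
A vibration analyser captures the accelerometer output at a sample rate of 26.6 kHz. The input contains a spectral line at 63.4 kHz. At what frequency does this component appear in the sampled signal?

63.4 kHz mod fs = 10.2 kHz.
10.2 kHz ≤ fs/2 = 13.3 kHz, appears at 10.2 kHz.

10.2 kHz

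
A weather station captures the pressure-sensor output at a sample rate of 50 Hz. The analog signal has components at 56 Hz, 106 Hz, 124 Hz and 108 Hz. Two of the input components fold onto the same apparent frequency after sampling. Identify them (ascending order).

fs/2 = 25 Hz.
56 Hz mod fs = 6 Hz.
6 Hz ≤ fs/2 = 25 Hz, appears at 6 Hz.
106 Hz mod fs = 6 Hz.
6 Hz ≤ fs/2 = 25 Hz, appears at 6 Hz.
124 Hz mod fs = 24 Hz.
24 Hz ≤ fs/2 = 25 Hz, appears at 24 Hz.
108 Hz mod fs = 8 Hz.
8 Hz ≤ fs/2 = 25 Hz, appears at 8 Hz.
56 Hz and 106 Hz both map to 6 Hz.

56 Hz, 106 Hz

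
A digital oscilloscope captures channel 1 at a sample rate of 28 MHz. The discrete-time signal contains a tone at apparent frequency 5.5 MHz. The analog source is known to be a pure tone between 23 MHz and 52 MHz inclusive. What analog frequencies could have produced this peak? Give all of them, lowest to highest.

Frequencies that alias to 5.5 MHz are k·fs ± 5.5 MHz for integer k ≥ 0.
k=0: 5.5 MHz.
k=1: 22.5 MHz, 33.5 MHz.
k=2: 50.5 MHz, 61.5 MHz.
k=3: 78.5 MHz, 89.5 MHz.
Within [23 MHz, 52 MHz]: 33.5 MHz, 50.5 MHz.

33.5 MHz, 50.5 MHz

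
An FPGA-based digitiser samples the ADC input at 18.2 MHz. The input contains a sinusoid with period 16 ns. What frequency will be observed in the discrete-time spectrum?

7.9 MHz

T = 16 ns → f = 1/T = 62.5 MHz.
62.5 MHz mod fs = 7.9 MHz.
7.9 MHz ≤ fs/2 = 9.1 MHz, appears at 7.9 MHz.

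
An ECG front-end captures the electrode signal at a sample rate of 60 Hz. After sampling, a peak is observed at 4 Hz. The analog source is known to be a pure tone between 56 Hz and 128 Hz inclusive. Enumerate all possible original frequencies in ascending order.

Frequencies that alias to 4 Hz are k·fs ± 4 Hz for integer k ≥ 0.
k=0: 4 Hz.
k=1: 56 Hz, 64 Hz.
k=2: 116 Hz, 124 Hz.
k=3: 176 Hz, 184 Hz.
Within [56 Hz, 128 Hz]: 56 Hz, 64 Hz, 116 Hz, 124 Hz.

56 Hz, 64 Hz, 116 Hz, 124 Hz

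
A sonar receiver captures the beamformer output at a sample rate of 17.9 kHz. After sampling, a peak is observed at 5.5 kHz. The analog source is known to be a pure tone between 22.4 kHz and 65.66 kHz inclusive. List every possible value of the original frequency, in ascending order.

Frequencies that alias to 5.5 kHz are k·fs ± 5.5 kHz for integer k ≥ 0.
k=0: 5.5 kHz.
k=1: 12.4 kHz, 23.4 kHz.
k=2: 30.3 kHz, 41.3 kHz.
k=3: 48.2 kHz, 59.2 kHz.
k=4: 66.1 kHz, 77.1 kHz.
Within [22.4 kHz, 65.66 kHz]: 23.4 kHz, 30.3 kHz, 41.3 kHz, 48.2 kHz, 59.2 kHz.

23.4 kHz, 30.3 kHz, 41.3 kHz, 48.2 kHz, 59.2 kHz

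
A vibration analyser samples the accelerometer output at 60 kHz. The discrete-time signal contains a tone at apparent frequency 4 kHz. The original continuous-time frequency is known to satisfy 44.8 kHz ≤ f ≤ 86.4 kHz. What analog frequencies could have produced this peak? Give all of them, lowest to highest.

Frequencies that alias to 4 kHz are k·fs ± 4 kHz for integer k ≥ 0.
k=0: 4 kHz.
k=1: 56 kHz, 64 kHz.
k=2: 116 kHz, 124 kHz.
Within [44.8 kHz, 86.4 kHz]: 56 kHz, 64 kHz.

56 kHz, 64 kHz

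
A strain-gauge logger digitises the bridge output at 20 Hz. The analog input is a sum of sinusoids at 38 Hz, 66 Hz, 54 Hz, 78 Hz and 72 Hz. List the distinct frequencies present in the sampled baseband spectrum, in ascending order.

fs/2 = 10 Hz.
38 Hz mod fs = 18 Hz.
18 Hz > fs/2 = 10 Hz, folds to fs − 18 Hz = 2 Hz.
66 Hz mod fs = 6 Hz.
6 Hz ≤ fs/2 = 10 Hz, appears at 6 Hz.
54 Hz mod fs = 14 Hz.
14 Hz > fs/2 = 10 Hz, folds to fs − 14 Hz = 6 Hz.
78 Hz mod fs = 18 Hz.
18 Hz > fs/2 = 10 Hz, folds to fs − 18 Hz = 2 Hz.
72 Hz mod fs = 12 Hz.
12 Hz > fs/2 = 10 Hz, folds to fs − 12 Hz = 8 Hz.
Distinct values: {2 Hz, 6 Hz, 8 Hz}.

2 Hz, 6 Hz, 8 Hz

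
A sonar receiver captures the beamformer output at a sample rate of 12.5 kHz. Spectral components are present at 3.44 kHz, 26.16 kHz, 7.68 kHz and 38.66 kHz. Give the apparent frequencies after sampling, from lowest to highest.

1.16 kHz, 3.44 kHz, 4.82 kHz

fs/2 = 6.25 kHz.
3.44 kHz ≤ fs/2 = 6.25 kHz, passes unchanged.
26.16 kHz mod fs = 1.16 kHz.
1.16 kHz ≤ fs/2 = 6.25 kHz, appears at 1.16 kHz.
7.68 kHz > fs/2 = 6.25 kHz, folds to fs − 7.68 kHz = 4.82 kHz.
38.66 kHz mod fs = 1.16 kHz.
1.16 kHz ≤ fs/2 = 6.25 kHz, appears at 1.16 kHz.
Distinct values: {1.16 kHz, 3.44 kHz, 4.82 kHz}.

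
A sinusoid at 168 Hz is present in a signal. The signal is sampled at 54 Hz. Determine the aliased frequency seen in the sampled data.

6 Hz

168 Hz mod fs = 6 Hz.
6 Hz ≤ fs/2 = 27 Hz, appears at 6 Hz.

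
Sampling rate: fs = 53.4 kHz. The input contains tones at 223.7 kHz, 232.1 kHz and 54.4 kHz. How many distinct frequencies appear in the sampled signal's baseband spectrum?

3

fs/2 = 26.7 kHz.
223.7 kHz mod fs = 10.1 kHz.
10.1 kHz ≤ fs/2 = 26.7 kHz, appears at 10.1 kHz.
232.1 kHz mod fs = 18.5 kHz.
18.5 kHz ≤ fs/2 = 26.7 kHz, appears at 18.5 kHz.
54.4 kHz mod fs = 1 kHz.
1 kHz ≤ fs/2 = 26.7 kHz, appears at 1 kHz.
Distinct values: {1 kHz, 10.1 kHz, 18.5 kHz} → 3.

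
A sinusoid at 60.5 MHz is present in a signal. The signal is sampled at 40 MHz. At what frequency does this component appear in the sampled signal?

19.5 MHz

60.5 MHz mod fs = 20.5 MHz.
20.5 MHz > fs/2 = 20 MHz, folds to fs − 20.5 MHz = 19.5 MHz.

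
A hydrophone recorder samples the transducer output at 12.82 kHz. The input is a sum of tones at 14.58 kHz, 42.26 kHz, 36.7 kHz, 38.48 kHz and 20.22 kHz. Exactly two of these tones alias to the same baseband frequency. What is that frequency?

1.76 kHz

fs/2 = 6.41 kHz.
14.58 kHz mod fs = 1.76 kHz.
1.76 kHz ≤ fs/2 = 6.41 kHz, appears at 1.76 kHz.
42.26 kHz mod fs = 3.8 kHz.
3.8 kHz ≤ fs/2 = 6.41 kHz, appears at 3.8 kHz.
36.7 kHz mod fs = 11.06 kHz.
11.06 kHz > fs/2 = 6.41 kHz, folds to fs − 11.06 kHz = 1.76 kHz.
38.48 kHz mod fs = 0.02 kHz.
0.02 kHz ≤ fs/2 = 6.41 kHz, appears at 0.02 kHz.
20.22 kHz mod fs = 7.4 kHz.
7.4 kHz > fs/2 = 6.41 kHz, folds to fs − 7.4 kHz = 5.42 kHz.
14.58 kHz and 36.7 kHz both map to 1.76 kHz.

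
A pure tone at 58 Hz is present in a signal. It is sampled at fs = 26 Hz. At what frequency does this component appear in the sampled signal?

6 Hz

58 Hz mod fs = 6 Hz.
6 Hz ≤ fs/2 = 13 Hz, appears at 6 Hz.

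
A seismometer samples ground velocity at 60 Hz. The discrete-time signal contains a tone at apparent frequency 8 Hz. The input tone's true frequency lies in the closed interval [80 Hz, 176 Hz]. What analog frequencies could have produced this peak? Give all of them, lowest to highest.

Frequencies that alias to 8 Hz are k·fs ± 8 Hz for integer k ≥ 0.
k=0: 8 Hz.
k=1: 52 Hz, 68 Hz.
k=2: 112 Hz, 128 Hz.
k=3: 172 Hz, 188 Hz.
k=4: 232 Hz, 248 Hz.
Within [80 Hz, 176 Hz]: 112 Hz, 128 Hz, 172 Hz.

112 Hz, 128 Hz, 172 Hz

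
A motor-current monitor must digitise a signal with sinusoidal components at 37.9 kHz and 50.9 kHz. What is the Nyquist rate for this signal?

101.8 kHz

Highest-frequency component: 50.9 kHz.
Nyquist rate = 2 × 50.9 kHz = 101.8 kHz.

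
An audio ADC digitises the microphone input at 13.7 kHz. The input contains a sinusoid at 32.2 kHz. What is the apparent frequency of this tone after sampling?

32.2 kHz mod fs = 4.8 kHz.
4.8 kHz ≤ fs/2 = 6.85 kHz, appears at 4.8 kHz.

4.8 kHz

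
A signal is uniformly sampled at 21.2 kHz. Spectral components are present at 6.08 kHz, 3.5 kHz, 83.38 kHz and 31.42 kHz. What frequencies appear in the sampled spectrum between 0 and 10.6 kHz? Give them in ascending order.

1.42 kHz, 3.5 kHz, 6.08 kHz, 10.22 kHz

fs/2 = 10.6 kHz.
6.08 kHz ≤ fs/2 = 10.6 kHz, passes unchanged.
3.5 kHz ≤ fs/2 = 10.6 kHz, passes unchanged.
83.38 kHz mod fs = 19.78 kHz.
19.78 kHz > fs/2 = 10.6 kHz, folds to fs − 19.78 kHz = 1.42 kHz.
31.42 kHz mod fs = 10.22 kHz.
10.22 kHz ≤ fs/2 = 10.6 kHz, appears at 10.22 kHz.
Distinct values: {1.42 kHz, 3.5 kHz, 6.08 kHz, 10.22 kHz}.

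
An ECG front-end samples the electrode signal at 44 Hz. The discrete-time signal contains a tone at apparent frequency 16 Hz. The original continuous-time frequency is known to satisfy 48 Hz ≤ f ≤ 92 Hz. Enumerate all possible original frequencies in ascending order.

Frequencies that alias to 16 Hz are k·fs ± 16 Hz for integer k ≥ 0.
k=0: 16 Hz.
k=1: 28 Hz, 60 Hz.
k=2: 72 Hz, 104 Hz.
k=3: 116 Hz, 148 Hz.
Within [48 Hz, 92 Hz]: 60 Hz, 72 Hz.

60 Hz, 72 Hz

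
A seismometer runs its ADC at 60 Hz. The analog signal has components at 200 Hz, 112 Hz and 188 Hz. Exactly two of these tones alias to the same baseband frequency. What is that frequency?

fs/2 = 30 Hz.
200 Hz mod fs = 20 Hz.
20 Hz ≤ fs/2 = 30 Hz, appears at 20 Hz.
112 Hz mod fs = 52 Hz.
52 Hz > fs/2 = 30 Hz, folds to fs − 52 Hz = 8 Hz.
188 Hz mod fs = 8 Hz.
8 Hz ≤ fs/2 = 30 Hz, appears at 8 Hz.
112 Hz and 188 Hz both map to 8 Hz.

8 Hz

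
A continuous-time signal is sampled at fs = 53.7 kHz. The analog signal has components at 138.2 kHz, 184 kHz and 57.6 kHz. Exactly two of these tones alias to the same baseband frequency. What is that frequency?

22.9 kHz

fs/2 = 26.85 kHz.
138.2 kHz mod fs = 30.8 kHz.
30.8 kHz > fs/2 = 26.85 kHz, folds to fs − 30.8 kHz = 22.9 kHz.
184 kHz mod fs = 22.9 kHz.
22.9 kHz ≤ fs/2 = 26.85 kHz, appears at 22.9 kHz.
57.6 kHz mod fs = 3.9 kHz.
3.9 kHz ≤ fs/2 = 26.85 kHz, appears at 3.9 kHz.
138.2 kHz and 184 kHz both map to 22.9 kHz.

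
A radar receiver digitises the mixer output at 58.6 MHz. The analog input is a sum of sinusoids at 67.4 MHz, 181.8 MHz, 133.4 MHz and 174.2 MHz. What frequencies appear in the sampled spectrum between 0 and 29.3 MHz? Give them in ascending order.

fs/2 = 29.3 MHz.
67.4 MHz mod fs = 8.8 MHz.
8.8 MHz ≤ fs/2 = 29.3 MHz, appears at 8.8 MHz.
181.8 MHz mod fs = 6 MHz.
6 MHz ≤ fs/2 = 29.3 MHz, appears at 6 MHz.
133.4 MHz mod fs = 16.2 MHz.
16.2 MHz ≤ fs/2 = 29.3 MHz, appears at 16.2 MHz.
174.2 MHz mod fs = 57 MHz.
57 MHz > fs/2 = 29.3 MHz, folds to fs − 57 MHz = 1.6 MHz.
Distinct values: {1.6 MHz, 6 MHz, 8.8 MHz, 16.2 MHz}.

1.6 MHz, 6 MHz, 8.8 MHz, 16.2 MHz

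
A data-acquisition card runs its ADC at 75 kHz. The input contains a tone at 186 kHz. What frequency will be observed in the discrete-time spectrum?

36 kHz

186 kHz mod fs = 36 kHz.
36 kHz ≤ fs/2 = 37.5 kHz, appears at 36 kHz.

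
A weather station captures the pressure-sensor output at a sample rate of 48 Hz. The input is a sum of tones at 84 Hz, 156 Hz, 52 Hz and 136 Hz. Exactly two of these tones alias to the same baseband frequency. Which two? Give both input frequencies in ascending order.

84 Hz, 156 Hz

fs/2 = 24 Hz.
84 Hz mod fs = 36 Hz.
36 Hz > fs/2 = 24 Hz, folds to fs − 36 Hz = 12 Hz.
156 Hz mod fs = 12 Hz.
12 Hz ≤ fs/2 = 24 Hz, appears at 12 Hz.
52 Hz mod fs = 4 Hz.
4 Hz ≤ fs/2 = 24 Hz, appears at 4 Hz.
136 Hz mod fs = 40 Hz.
40 Hz > fs/2 = 24 Hz, folds to fs − 40 Hz = 8 Hz.
84 Hz and 156 Hz both map to 12 Hz.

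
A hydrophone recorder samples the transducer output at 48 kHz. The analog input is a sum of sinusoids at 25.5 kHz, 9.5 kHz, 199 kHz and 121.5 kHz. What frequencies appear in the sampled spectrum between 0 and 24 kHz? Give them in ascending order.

7 kHz, 9.5 kHz, 22.5 kHz

fs/2 = 24 kHz.
25.5 kHz > fs/2 = 24 kHz, folds to fs − 25.5 kHz = 22.5 kHz.
9.5 kHz ≤ fs/2 = 24 kHz, passes unchanged.
199 kHz mod fs = 7 kHz.
7 kHz ≤ fs/2 = 24 kHz, appears at 7 kHz.
121.5 kHz mod fs = 25.5 kHz.
25.5 kHz > fs/2 = 24 kHz, folds to fs − 25.5 kHz = 22.5 kHz.
Distinct values: {7 kHz, 9.5 kHz, 22.5 kHz}.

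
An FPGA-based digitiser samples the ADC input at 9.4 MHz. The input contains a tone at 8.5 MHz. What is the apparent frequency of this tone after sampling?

8.5 MHz > fs/2 = 4.7 MHz, folds to fs − 8.5 MHz = 0.9 MHz.

0.9 MHz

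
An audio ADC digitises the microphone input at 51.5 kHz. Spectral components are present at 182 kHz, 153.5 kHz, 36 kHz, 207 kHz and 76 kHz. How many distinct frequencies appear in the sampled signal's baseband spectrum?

4

fs/2 = 25.75 kHz.
182 kHz mod fs = 27.5 kHz.
27.5 kHz > fs/2 = 25.75 kHz, folds to fs − 27.5 kHz = 24 kHz.
153.5 kHz mod fs = 50.5 kHz.
50.5 kHz > fs/2 = 25.75 kHz, folds to fs − 50.5 kHz = 1 kHz.
36 kHz > fs/2 = 25.75 kHz, folds to fs − 36 kHz = 15.5 kHz.
207 kHz mod fs = 1 kHz.
1 kHz ≤ fs/2 = 25.75 kHz, appears at 1 kHz.
76 kHz mod fs = 24.5 kHz.
24.5 kHz ≤ fs/2 = 25.75 kHz, appears at 24.5 kHz.
Distinct values: {1 kHz, 15.5 kHz, 24 kHz, 24.5 kHz} → 4.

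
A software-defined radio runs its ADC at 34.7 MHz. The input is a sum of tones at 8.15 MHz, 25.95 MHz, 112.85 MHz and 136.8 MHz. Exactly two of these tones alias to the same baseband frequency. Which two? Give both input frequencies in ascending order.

fs/2 = 17.35 MHz.
8.15 MHz ≤ fs/2 = 17.35 MHz, passes unchanged.
25.95 MHz > fs/2 = 17.35 MHz, folds to fs − 25.95 MHz = 8.75 MHz.
112.85 MHz mod fs = 8.75 MHz.
8.75 MHz ≤ fs/2 = 17.35 MHz, appears at 8.75 MHz.
136.8 MHz mod fs = 32.7 MHz.
32.7 MHz > fs/2 = 17.35 MHz, folds to fs − 32.7 MHz = 2 MHz.
25.95 MHz and 112.85 MHz both map to 8.75 MHz.

25.95 MHz, 112.85 MHz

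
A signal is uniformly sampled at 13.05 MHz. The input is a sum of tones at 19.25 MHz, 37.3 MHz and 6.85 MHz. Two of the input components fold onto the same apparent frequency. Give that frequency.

fs/2 = 6.525 MHz.
19.25 MHz mod fs = 6.2 MHz.
6.2 MHz ≤ fs/2 = 6.525 MHz, appears at 6.2 MHz.
37.3 MHz mod fs = 11.2 MHz.
11.2 MHz > fs/2 = 6.525 MHz, folds to fs − 11.2 MHz = 1.85 MHz.
6.85 MHz > fs/2 = 6.525 MHz, folds to fs − 6.85 MHz = 6.2 MHz.
6.85 MHz and 19.25 MHz both map to 6.2 MHz.

6.2 MHz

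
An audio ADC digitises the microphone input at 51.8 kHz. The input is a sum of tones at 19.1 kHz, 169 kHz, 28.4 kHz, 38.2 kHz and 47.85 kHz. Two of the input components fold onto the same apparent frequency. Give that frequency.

13.6 kHz

fs/2 = 25.9 kHz.
19.1 kHz ≤ fs/2 = 25.9 kHz, passes unchanged.
169 kHz mod fs = 13.6 kHz.
13.6 kHz ≤ fs/2 = 25.9 kHz, appears at 13.6 kHz.
28.4 kHz > fs/2 = 25.9 kHz, folds to fs − 28.4 kHz = 23.4 kHz.
38.2 kHz > fs/2 = 25.9 kHz, folds to fs − 38.2 kHz = 13.6 kHz.
47.85 kHz > fs/2 = 25.9 kHz, folds to fs − 47.85 kHz = 3.95 kHz.
38.2 kHz and 169 kHz both map to 13.6 kHz.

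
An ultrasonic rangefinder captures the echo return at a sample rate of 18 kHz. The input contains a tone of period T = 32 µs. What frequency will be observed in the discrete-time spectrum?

T = 32 µs → f = 1/T = 31.25 kHz.
31.25 kHz mod fs = 13.25 kHz.
13.25 kHz > fs/2 = 9 kHz, folds to fs − 13.25 kHz = 4.75 kHz.

4.75 kHz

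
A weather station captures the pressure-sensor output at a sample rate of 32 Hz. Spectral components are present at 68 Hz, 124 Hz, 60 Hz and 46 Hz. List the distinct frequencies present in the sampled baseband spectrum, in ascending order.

4 Hz, 14 Hz

fs/2 = 16 Hz.
68 Hz mod fs = 4 Hz.
4 Hz ≤ fs/2 = 16 Hz, appears at 4 Hz.
124 Hz mod fs = 28 Hz.
28 Hz > fs/2 = 16 Hz, folds to fs − 28 Hz = 4 Hz.
60 Hz mod fs = 28 Hz.
28 Hz > fs/2 = 16 Hz, folds to fs − 28 Hz = 4 Hz.
46 Hz mod fs = 14 Hz.
14 Hz ≤ fs/2 = 16 Hz, appears at 14 Hz.
Distinct values: {4 Hz, 14 Hz}.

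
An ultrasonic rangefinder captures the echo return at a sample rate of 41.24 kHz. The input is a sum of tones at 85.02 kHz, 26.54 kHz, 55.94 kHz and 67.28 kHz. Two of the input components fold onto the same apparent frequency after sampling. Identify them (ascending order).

26.54 kHz, 55.94 kHz

fs/2 = 20.62 kHz.
85.02 kHz mod fs = 2.54 kHz.
2.54 kHz ≤ fs/2 = 20.62 kHz, appears at 2.54 kHz.
26.54 kHz > fs/2 = 20.62 kHz, folds to fs − 26.54 kHz = 14.7 kHz.
55.94 kHz mod fs = 14.7 kHz.
14.7 kHz ≤ fs/2 = 20.62 kHz, appears at 14.7 kHz.
67.28 kHz mod fs = 26.04 kHz.
26.04 kHz > fs/2 = 20.62 kHz, folds to fs − 26.04 kHz = 15.2 kHz.
26.54 kHz and 55.94 kHz both map to 14.7 kHz.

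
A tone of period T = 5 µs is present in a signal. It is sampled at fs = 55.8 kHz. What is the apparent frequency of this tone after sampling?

23.2 kHz

T = 5 µs → f = 1/T = 200 kHz.
200 kHz mod fs = 32.6 kHz.
32.6 kHz > fs/2 = 27.9 kHz, folds to fs − 32.6 kHz = 23.2 kHz.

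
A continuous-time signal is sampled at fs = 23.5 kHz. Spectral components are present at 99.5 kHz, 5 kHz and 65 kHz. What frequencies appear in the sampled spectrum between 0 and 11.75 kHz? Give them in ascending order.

fs/2 = 11.75 kHz.
99.5 kHz mod fs = 5.5 kHz.
5.5 kHz ≤ fs/2 = 11.75 kHz, appears at 5.5 kHz.
5 kHz ≤ fs/2 = 11.75 kHz, passes unchanged.
65 kHz mod fs = 18 kHz.
18 kHz > fs/2 = 11.75 kHz, folds to fs − 18 kHz = 5.5 kHz.
Distinct values: {5 kHz, 5.5 kHz}.

5 kHz, 5.5 kHz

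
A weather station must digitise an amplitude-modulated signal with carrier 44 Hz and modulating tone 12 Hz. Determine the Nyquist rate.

112 Hz

AM sidebands sit at fc ± fm = 32 Hz and 56 Hz.
Highest-frequency component: 56 Hz.
Nyquist rate = 2 × 56 Hz = 112 Hz.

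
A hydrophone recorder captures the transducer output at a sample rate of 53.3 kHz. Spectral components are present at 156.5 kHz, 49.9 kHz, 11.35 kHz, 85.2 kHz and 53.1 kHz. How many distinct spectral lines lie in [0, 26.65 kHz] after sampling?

4

fs/2 = 26.65 kHz.
156.5 kHz mod fs = 49.9 kHz.
49.9 kHz > fs/2 = 26.65 kHz, folds to fs − 49.9 kHz = 3.4 kHz.
49.9 kHz > fs/2 = 26.65 kHz, folds to fs − 49.9 kHz = 3.4 kHz.
11.35 kHz ≤ fs/2 = 26.65 kHz, passes unchanged.
85.2 kHz mod fs = 31.9 kHz.
31.9 kHz > fs/2 = 26.65 kHz, folds to fs − 31.9 kHz = 21.4 kHz.
53.1 kHz > fs/2 = 26.65 kHz, folds to fs − 53.1 kHz = 0.2 kHz.
Distinct values: {0.2 kHz, 3.4 kHz, 11.35 kHz, 21.4 kHz} → 4.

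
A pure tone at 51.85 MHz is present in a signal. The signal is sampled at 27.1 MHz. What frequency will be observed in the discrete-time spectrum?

51.85 MHz mod fs = 24.75 MHz.
24.75 MHz > fs/2 = 13.55 MHz, folds to fs − 24.75 MHz = 2.35 MHz.

2.35 MHz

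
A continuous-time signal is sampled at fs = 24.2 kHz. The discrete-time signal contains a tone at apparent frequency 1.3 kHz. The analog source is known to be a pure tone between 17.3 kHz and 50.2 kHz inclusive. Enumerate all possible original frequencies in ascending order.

Frequencies that alias to 1.3 kHz are k·fs ± 1.3 kHz for integer k ≥ 0.
k=0: 1.3 kHz.
k=1: 22.9 kHz, 25.5 kHz.
k=2: 47.1 kHz, 49.7 kHz.
k=3: 71.3 kHz, 73.9 kHz.
Within [17.3 kHz, 50.2 kHz]: 22.9 kHz, 25.5 kHz, 47.1 kHz, 49.7 kHz.

22.9 kHz, 25.5 kHz, 47.1 kHz, 49.7 kHz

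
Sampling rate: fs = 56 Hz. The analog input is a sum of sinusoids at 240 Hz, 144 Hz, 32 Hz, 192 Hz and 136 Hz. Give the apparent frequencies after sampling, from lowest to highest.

16 Hz, 24 Hz

fs/2 = 28 Hz.
240 Hz mod fs = 16 Hz.
16 Hz ≤ fs/2 = 28 Hz, appears at 16 Hz.
144 Hz mod fs = 32 Hz.
32 Hz > fs/2 = 28 Hz, folds to fs − 32 Hz = 24 Hz.
32 Hz > fs/2 = 28 Hz, folds to fs − 32 Hz = 24 Hz.
192 Hz mod fs = 24 Hz.
24 Hz ≤ fs/2 = 28 Hz, appears at 24 Hz.
136 Hz mod fs = 24 Hz.
24 Hz ≤ fs/2 = 28 Hz, appears at 24 Hz.
Distinct values: {16 Hz, 24 Hz}.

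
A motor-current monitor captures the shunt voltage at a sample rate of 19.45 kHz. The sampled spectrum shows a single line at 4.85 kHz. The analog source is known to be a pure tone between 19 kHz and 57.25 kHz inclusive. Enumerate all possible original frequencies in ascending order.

24.3 kHz, 34.05 kHz, 43.75 kHz, 53.5 kHz

Frequencies that alias to 4.85 kHz are k·fs ± 4.85 kHz for integer k ≥ 0.
k=0: 4.85 kHz.
k=1: 14.6 kHz, 24.3 kHz.
k=2: 34.05 kHz, 43.75 kHz.
k=3: 53.5 kHz, 63.2 kHz.
k=4: 72.95 kHz, 82.65 kHz.
Within [19 kHz, 57.25 kHz]: 24.3 kHz, 34.05 kHz, 43.75 kHz, 53.5 kHz.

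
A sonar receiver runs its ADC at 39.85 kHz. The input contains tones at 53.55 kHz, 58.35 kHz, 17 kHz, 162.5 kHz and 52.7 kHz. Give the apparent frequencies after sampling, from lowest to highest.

fs/2 = 19.925 kHz.
53.55 kHz mod fs = 13.7 kHz.
13.7 kHz ≤ fs/2 = 19.925 kHz, appears at 13.7 kHz.
58.35 kHz mod fs = 18.5 kHz.
18.5 kHz ≤ fs/2 = 19.925 kHz, appears at 18.5 kHz.
17 kHz ≤ fs/2 = 19.925 kHz, passes unchanged.
162.5 kHz mod fs = 3.1 kHz.
3.1 kHz ≤ fs/2 = 19.925 kHz, appears at 3.1 kHz.
52.7 kHz mod fs = 12.85 kHz.
12.85 kHz ≤ fs/2 = 19.925 kHz, appears at 12.85 kHz.
Distinct values: {3.1 kHz, 12.85 kHz, 13.7 kHz, 17 kHz, 18.5 kHz}.

3.1 kHz, 12.85 kHz, 13.7 kHz, 17 kHz, 18.5 kHz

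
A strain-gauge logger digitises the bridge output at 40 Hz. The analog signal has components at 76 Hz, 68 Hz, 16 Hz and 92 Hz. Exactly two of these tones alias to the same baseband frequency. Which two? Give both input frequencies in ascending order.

68 Hz, 92 Hz

fs/2 = 20 Hz.
76 Hz mod fs = 36 Hz.
36 Hz > fs/2 = 20 Hz, folds to fs − 36 Hz = 4 Hz.
68 Hz mod fs = 28 Hz.
28 Hz > fs/2 = 20 Hz, folds to fs − 28 Hz = 12 Hz.
16 Hz ≤ fs/2 = 20 Hz, passes unchanged.
92 Hz mod fs = 12 Hz.
12 Hz ≤ fs/2 = 20 Hz, appears at 12 Hz.
68 Hz and 92 Hz both map to 12 Hz.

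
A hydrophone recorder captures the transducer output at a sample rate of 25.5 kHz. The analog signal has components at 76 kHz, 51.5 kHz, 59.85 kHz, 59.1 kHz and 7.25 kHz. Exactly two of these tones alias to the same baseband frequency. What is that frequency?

0.5 kHz

fs/2 = 12.75 kHz.
76 kHz mod fs = 25 kHz.
25 kHz > fs/2 = 12.75 kHz, folds to fs − 25 kHz = 0.5 kHz.
51.5 kHz mod fs = 0.5 kHz.
0.5 kHz ≤ fs/2 = 12.75 kHz, appears at 0.5 kHz.
59.85 kHz mod fs = 8.85 kHz.
8.85 kHz ≤ fs/2 = 12.75 kHz, appears at 8.85 kHz.
59.1 kHz mod fs = 8.1 kHz.
8.1 kHz ≤ fs/2 = 12.75 kHz, appears at 8.1 kHz.
7.25 kHz ≤ fs/2 = 12.75 kHz, passes unchanged.
51.5 kHz and 76 kHz both map to 0.5 kHz.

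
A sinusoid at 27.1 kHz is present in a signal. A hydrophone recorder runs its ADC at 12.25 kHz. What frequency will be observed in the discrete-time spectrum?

2.6 kHz

27.1 kHz mod fs = 2.6 kHz.
2.6 kHz ≤ fs/2 = 6.125 kHz, appears at 2.6 kHz.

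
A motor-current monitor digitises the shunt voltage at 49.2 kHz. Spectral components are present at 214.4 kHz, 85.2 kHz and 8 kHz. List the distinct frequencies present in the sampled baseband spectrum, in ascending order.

fs/2 = 24.6 kHz.
214.4 kHz mod fs = 17.6 kHz.
17.6 kHz ≤ fs/2 = 24.6 kHz, appears at 17.6 kHz.
85.2 kHz mod fs = 36 kHz.
36 kHz > fs/2 = 24.6 kHz, folds to fs − 36 kHz = 13.2 kHz.
8 kHz ≤ fs/2 = 24.6 kHz, passes unchanged.
Distinct values: {8 kHz, 13.2 kHz, 17.6 kHz}.

8 kHz, 13.2 kHz, 17.6 kHz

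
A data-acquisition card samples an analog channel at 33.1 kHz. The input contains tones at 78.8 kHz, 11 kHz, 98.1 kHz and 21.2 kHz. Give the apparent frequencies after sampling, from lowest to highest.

fs/2 = 16.55 kHz.
78.8 kHz mod fs = 12.6 kHz.
12.6 kHz ≤ fs/2 = 16.55 kHz, appears at 12.6 kHz.
11 kHz ≤ fs/2 = 16.55 kHz, passes unchanged.
98.1 kHz mod fs = 31.9 kHz.
31.9 kHz > fs/2 = 16.55 kHz, folds to fs − 31.9 kHz = 1.2 kHz.
21.2 kHz > fs/2 = 16.55 kHz, folds to fs − 21.2 kHz = 11.9 kHz.
Distinct values: {1.2 kHz, 11 kHz, 11.9 kHz, 12.6 kHz}.

1.2 kHz, 11 kHz, 11.9 kHz, 12.6 kHz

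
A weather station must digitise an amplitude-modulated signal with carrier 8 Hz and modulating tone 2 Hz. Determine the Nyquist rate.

AM sidebands sit at fc ± fm = 6 Hz and 10 Hz.
Highest-frequency component: 10 Hz.
Nyquist rate = 2 × 10 Hz = 20 Hz.

20 Hz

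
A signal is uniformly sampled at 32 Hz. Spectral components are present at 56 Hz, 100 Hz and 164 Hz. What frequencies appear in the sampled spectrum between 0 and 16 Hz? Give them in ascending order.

4 Hz, 8 Hz

fs/2 = 16 Hz.
56 Hz mod fs = 24 Hz.
24 Hz > fs/2 = 16 Hz, folds to fs − 24 Hz = 8 Hz.
100 Hz mod fs = 4 Hz.
4 Hz ≤ fs/2 = 16 Hz, appears at 4 Hz.
164 Hz mod fs = 4 Hz.
4 Hz ≤ fs/2 = 16 Hz, appears at 4 Hz.
Distinct values: {4 Hz, 8 Hz}.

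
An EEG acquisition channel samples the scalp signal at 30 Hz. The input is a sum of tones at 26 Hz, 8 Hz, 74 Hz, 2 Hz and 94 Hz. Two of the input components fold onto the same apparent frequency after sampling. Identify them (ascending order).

fs/2 = 15 Hz.
26 Hz > fs/2 = 15 Hz, folds to fs − 26 Hz = 4 Hz.
8 Hz ≤ fs/2 = 15 Hz, passes unchanged.
74 Hz mod fs = 14 Hz.
14 Hz ≤ fs/2 = 15 Hz, appears at 14 Hz.
2 Hz ≤ fs/2 = 15 Hz, passes unchanged.
94 Hz mod fs = 4 Hz.
4 Hz ≤ fs/2 = 15 Hz, appears at 4 Hz.
26 Hz and 94 Hz both map to 4 Hz.

26 Hz, 94 Hz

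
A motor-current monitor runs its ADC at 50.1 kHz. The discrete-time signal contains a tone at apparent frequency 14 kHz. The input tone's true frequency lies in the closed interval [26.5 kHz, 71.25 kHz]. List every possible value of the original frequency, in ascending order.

Frequencies that alias to 14 kHz are k·fs ± 14 kHz for integer k ≥ 0.
k=0: 14 kHz.
k=1: 36.1 kHz, 64.1 kHz.
k=2: 86.2 kHz, 114.2 kHz.
Within [26.5 kHz, 71.25 kHz]: 36.1 kHz, 64.1 kHz.

36.1 kHz, 64.1 kHz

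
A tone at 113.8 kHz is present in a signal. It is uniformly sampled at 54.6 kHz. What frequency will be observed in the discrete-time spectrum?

113.8 kHz mod fs = 4.6 kHz.
4.6 kHz ≤ fs/2 = 27.3 kHz, appears at 4.6 kHz.

4.6 kHz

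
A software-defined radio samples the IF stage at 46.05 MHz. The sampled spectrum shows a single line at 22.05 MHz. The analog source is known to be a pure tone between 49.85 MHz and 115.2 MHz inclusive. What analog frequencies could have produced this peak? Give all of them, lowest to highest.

68.1 MHz, 70.05 MHz, 114.15 MHz

Frequencies that alias to 22.05 MHz are k·fs ± 22.05 MHz for integer k ≥ 0.
k=0: 22.05 MHz.
k=1: 24 MHz, 68.1 MHz.
k=2: 70.05 MHz, 114.15 MHz.
k=3: 116.1 MHz, 160.2 MHz.
Within [49.85 MHz, 115.2 MHz]: 68.1 MHz, 70.05 MHz, 114.15 MHz.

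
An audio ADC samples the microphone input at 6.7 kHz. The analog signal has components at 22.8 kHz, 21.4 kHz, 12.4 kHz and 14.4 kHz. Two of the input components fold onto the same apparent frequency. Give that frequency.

1 kHz

fs/2 = 3.35 kHz.
22.8 kHz mod fs = 2.7 kHz.
2.7 kHz ≤ fs/2 = 3.35 kHz, appears at 2.7 kHz.
21.4 kHz mod fs = 1.3 kHz.
1.3 kHz ≤ fs/2 = 3.35 kHz, appears at 1.3 kHz.
12.4 kHz mod fs = 5.7 kHz.
5.7 kHz > fs/2 = 3.35 kHz, folds to fs − 5.7 kHz = 1 kHz.
14.4 kHz mod fs = 1 kHz.
1 kHz ≤ fs/2 = 3.35 kHz, appears at 1 kHz.
12.4 kHz and 14.4 kHz both map to 1 kHz.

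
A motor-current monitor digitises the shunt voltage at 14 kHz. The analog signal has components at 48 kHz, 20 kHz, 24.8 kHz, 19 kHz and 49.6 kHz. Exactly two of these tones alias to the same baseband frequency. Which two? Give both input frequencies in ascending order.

20 kHz, 48 kHz

fs/2 = 7 kHz.
48 kHz mod fs = 6 kHz.
6 kHz ≤ fs/2 = 7 kHz, appears at 6 kHz.
20 kHz mod fs = 6 kHz.
6 kHz ≤ fs/2 = 7 kHz, appears at 6 kHz.
24.8 kHz mod fs = 10.8 kHz.
10.8 kHz > fs/2 = 7 kHz, folds to fs − 10.8 kHz = 3.2 kHz.
19 kHz mod fs = 5 kHz.
5 kHz ≤ fs/2 = 7 kHz, appears at 5 kHz.
49.6 kHz mod fs = 7.6 kHz.
7.6 kHz > fs/2 = 7 kHz, folds to fs − 7.6 kHz = 6.4 kHz.
20 kHz and 48 kHz both map to 6 kHz.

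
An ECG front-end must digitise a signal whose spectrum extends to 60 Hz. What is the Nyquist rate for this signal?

Nyquist rate = 2 × 60 Hz = 120 Hz.

120 Hz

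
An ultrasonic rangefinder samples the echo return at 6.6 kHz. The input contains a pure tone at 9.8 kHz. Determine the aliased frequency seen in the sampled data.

3.2 kHz

9.8 kHz mod fs = 3.2 kHz.
3.2 kHz ≤ fs/2 = 3.3 kHz, appears at 3.2 kHz.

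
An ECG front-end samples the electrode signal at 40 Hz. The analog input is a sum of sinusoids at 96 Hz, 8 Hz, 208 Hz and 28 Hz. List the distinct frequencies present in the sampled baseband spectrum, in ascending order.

fs/2 = 20 Hz.
96 Hz mod fs = 16 Hz.
16 Hz ≤ fs/2 = 20 Hz, appears at 16 Hz.
8 Hz ≤ fs/2 = 20 Hz, passes unchanged.
208 Hz mod fs = 8 Hz.
8 Hz ≤ fs/2 = 20 Hz, appears at 8 Hz.
28 Hz > fs/2 = 20 Hz, folds to fs − 28 Hz = 12 Hz.
Distinct values: {8 Hz, 12 Hz, 16 Hz}.

8 Hz, 12 Hz, 16 Hz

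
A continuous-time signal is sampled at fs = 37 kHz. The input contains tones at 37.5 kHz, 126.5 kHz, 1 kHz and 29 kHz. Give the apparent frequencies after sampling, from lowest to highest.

fs/2 = 18.5 kHz.
37.5 kHz mod fs = 0.5 kHz.
0.5 kHz ≤ fs/2 = 18.5 kHz, appears at 0.5 kHz.
126.5 kHz mod fs = 15.5 kHz.
15.5 kHz ≤ fs/2 = 18.5 kHz, appears at 15.5 kHz.
1 kHz ≤ fs/2 = 18.5 kHz, passes unchanged.
29 kHz > fs/2 = 18.5 kHz, folds to fs − 29 kHz = 8 kHz.
Distinct values: {0.5 kHz, 1 kHz, 8 kHz, 15.5 kHz}.

0.5 kHz, 1 kHz, 8 kHz, 15.5 kHz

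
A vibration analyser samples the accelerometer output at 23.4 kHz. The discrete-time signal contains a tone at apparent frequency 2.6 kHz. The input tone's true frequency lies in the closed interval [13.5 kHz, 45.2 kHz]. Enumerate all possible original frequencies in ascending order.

20.8 kHz, 26 kHz, 44.2 kHz

Frequencies that alias to 2.6 kHz are k·fs ± 2.6 kHz for integer k ≥ 0.
k=0: 2.6 kHz.
k=1: 20.8 kHz, 26 kHz.
k=2: 44.2 kHz, 49.4 kHz.
k=3: 67.6 kHz, 72.8 kHz.
Within [13.5 kHz, 45.2 kHz]: 20.8 kHz, 26 kHz, 44.2 kHz.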